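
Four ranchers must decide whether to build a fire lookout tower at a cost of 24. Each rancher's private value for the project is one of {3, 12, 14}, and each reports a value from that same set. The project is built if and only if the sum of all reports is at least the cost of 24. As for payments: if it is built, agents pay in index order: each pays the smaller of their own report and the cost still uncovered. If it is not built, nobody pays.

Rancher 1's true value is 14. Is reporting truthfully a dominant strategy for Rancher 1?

No

Consider the case where Rancher 2 reports 3, Rancher 3 reports 3 and Rancher 4 reports 12.
Truthful report 14: project built, pays 14, utility 14 - 14 = 0.
Report 12 instead: project built, pays 12, utility 14 - 12 = 2.
Since 2 > 0, reporting 12 is strictly better here, so truthful reporting is not dominant.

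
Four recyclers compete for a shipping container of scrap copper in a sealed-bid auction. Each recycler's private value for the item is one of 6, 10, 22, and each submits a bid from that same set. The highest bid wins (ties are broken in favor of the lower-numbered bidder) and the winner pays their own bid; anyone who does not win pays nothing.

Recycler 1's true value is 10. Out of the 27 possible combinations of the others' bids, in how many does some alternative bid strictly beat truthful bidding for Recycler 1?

Others bid (6, 6, 6): truth gives 0; bid 6 gives 4 > 0. Violating.
Others bid (6, 6, 10): truth gives 0; no alternative beats it.
Others bid (6, 6, 22): truth gives 0; no alternative beats it.
(Checking all 27 profiles: 1 has a profitable deviation, 26 do not.)

1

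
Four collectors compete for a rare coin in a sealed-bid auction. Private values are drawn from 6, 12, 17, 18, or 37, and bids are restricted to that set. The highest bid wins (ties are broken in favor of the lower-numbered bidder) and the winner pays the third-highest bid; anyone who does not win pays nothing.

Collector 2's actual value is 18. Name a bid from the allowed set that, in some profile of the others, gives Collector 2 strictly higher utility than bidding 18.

Suppose Collector 1 bids 6, Collector 3 bids 6 and Collector 4 bids 37.
Bid 18: loses, pays 0, utility 0.
Bid 37: wins, pays 6, utility 18 - 6 = 12.
So bidding 37 beats truth here (12 > 0).

37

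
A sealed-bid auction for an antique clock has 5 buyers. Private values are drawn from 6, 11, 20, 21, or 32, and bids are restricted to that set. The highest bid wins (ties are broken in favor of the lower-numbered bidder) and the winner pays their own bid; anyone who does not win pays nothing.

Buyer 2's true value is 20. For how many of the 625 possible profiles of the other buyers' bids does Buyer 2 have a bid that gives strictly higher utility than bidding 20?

Others bid (6, 6, 6, 6): truth gives 0; bid 11 gives 9 > 0. Violating.
Others bid (6, 6, 6, 11): truth gives 0; bid 11 gives 9 > 0. Violating.
Others bid (6, 6, 11, 6): truth gives 0; bid 11 gives 9 > 0. Violating.
Others bid (6, 6, 11, 11): truth gives 0; bid 11 gives 9 > 0. Violating.
Others bid (6, 6, 6, 20): truth gives 0; no alternative beats it.
Others bid (6, 6, 6, 21): truth gives 0; no alternative beats it.
(Checking all 625 profiles: 8 have a profitable deviation, 617 do not.)

8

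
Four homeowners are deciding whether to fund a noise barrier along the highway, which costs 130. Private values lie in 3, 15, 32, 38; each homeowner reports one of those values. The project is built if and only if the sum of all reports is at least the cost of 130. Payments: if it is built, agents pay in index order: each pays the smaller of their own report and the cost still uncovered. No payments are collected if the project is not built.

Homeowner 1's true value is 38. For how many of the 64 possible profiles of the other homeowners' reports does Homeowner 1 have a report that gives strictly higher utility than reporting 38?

Others report (32, 32, 38): truth gives 0; report 32 gives 6 > 0. Violating.
Others report (32, 38, 32): truth gives 0; report 32 gives 6 > 0. Violating.
Others report (32, 38, 38): truth gives 0; report 32 gives 6 > 0. Violating.
Others report (38, 32, 32): truth gives 0; report 32 gives 6 > 0. Violating.
Others report (3, 3, 3): truth gives 0; no alternative beats it.
Others report (3, 3, 15): truth gives 0; no alternative beats it.
(Checking all 64 profiles: 7 have a profitable deviation, 57 do not.)

7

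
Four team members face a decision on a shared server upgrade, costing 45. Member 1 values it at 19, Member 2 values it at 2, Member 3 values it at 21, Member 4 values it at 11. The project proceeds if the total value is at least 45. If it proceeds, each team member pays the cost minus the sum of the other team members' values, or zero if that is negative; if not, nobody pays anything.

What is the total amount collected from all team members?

Total value 53 ≥ cost 45, so it is built.
Member 1: others sum to 34; max(0, 45 - 34) = 11.
Member 2: others sum to 51; max(0, 45 - 51) = 0.
Member 3: others sum to 32; max(0, 45 - 32) = 13.
Member 4: others sum to 42; max(0, 45 - 42) = 3.
Total collected = 11 + 0 + 13 + 3 = 27.

27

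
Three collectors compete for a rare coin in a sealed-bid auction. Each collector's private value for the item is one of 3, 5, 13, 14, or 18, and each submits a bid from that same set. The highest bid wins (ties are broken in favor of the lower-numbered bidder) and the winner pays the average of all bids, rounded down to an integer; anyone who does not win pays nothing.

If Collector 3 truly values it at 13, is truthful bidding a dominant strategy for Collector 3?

No

Consider the case where Collector 1 bids 3 and Collector 2 bids 3.
Truthful bid 13: wins, pays 6, utility 13 - 6 = 7.
Bid 5 instead: wins, pays 3, utility 13 - 3 = 10.
Since 10 > 7, bidding 5 is strictly better here, so truthful bidding is not dominant.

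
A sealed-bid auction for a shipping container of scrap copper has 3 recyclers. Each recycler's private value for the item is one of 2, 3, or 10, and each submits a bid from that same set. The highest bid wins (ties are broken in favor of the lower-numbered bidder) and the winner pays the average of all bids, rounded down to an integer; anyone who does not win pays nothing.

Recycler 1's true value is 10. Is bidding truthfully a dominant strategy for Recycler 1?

No

Consider the case where Recycler 2 bids 2 and Recycler 3 bids 2.
Truthful bid 10: wins, pays 4, utility 10 - 4 = 6.
Bid 2 instead: wins, pays 2, utility 10 - 2 = 8.
Since 8 > 6, bidding 2 is strictly better here, so truthful bidding is not dominant.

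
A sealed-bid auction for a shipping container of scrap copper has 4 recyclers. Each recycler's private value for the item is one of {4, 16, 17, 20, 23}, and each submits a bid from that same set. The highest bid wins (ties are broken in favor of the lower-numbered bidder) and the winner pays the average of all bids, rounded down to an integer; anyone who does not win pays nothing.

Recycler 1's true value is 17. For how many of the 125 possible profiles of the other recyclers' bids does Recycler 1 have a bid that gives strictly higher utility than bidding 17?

34

Others bid (4, 4, 4): truth gives 10; bid 4 gives 13 > 10. Violating.
Others bid (4, 4, 20): truth gives 0; bid 20 gives 5 > 0. Violating.
Others bid (4, 4, 23): truth gives 0; bid 23 gives 4 > 0. Violating.
Others bid (4, 16, 20): truth gives 0; bid 20 gives 2 > 0. Violating.
Others bid (4, 4, 16): truth gives 7; no alternative beats it.
Others bid (4, 4, 17): truth gives 7; no alternative beats it.
(Checking all 125 profiles: 34 have a profitable deviation, 91 do not.)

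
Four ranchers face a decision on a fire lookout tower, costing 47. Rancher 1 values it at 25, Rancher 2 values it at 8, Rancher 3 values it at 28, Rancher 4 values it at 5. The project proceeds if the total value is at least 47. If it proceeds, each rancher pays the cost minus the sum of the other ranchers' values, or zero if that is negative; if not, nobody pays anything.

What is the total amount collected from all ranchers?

15

Total value 66 ≥ cost 47, so it is built.
Rancher 1: others sum to 41; max(0, 47 - 41) = 6.
Rancher 2: others sum to 58; max(0, 47 - 58) = 0.
Rancher 3: others sum to 38; max(0, 47 - 38) = 9.
Rancher 4: others sum to 61; max(0, 47 - 61) = 0.
Total collected = 6 + 0 + 9 + 0 = 15.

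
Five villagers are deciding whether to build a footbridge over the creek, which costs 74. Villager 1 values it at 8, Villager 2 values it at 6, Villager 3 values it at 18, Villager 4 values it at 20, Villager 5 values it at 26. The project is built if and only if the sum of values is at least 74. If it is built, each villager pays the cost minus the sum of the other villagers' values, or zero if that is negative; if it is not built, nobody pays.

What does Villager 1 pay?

4

Total value 78 ≥ cost 74, so the project is built.
The other villagers' values sum to 70.
Cost minus that sum is 74 - 70 = 4.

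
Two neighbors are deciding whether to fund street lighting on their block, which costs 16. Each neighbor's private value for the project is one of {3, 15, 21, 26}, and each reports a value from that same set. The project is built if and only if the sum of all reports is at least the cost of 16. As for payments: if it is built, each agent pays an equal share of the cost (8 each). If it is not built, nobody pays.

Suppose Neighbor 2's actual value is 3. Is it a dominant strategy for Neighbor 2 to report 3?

Yes

Check each profile of the others' reports and compare truth against every alternative report.
Others report (3): truth gives 0, best alternative gives -5.
Others report (15): truth gives -5, best alternative gives -5.
Others report (21): truth gives -5, best alternative gives -5.
Others report (26): truth gives -5, best alternative gives -5.
In every case the truthful report is at least as good as any alternative, so it is a dominant strategy.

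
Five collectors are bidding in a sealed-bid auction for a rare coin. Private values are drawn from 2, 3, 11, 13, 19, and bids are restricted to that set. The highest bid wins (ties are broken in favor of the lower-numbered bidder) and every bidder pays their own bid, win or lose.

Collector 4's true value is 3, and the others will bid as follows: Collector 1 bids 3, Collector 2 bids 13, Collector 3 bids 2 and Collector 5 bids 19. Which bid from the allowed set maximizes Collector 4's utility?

Bid 2: loses but pays 2, utility -2.
Bid 3: loses but pays 3, utility -3.
Bid 11: loses but pays 11, utility -11.
Bid 13: loses but pays 13, utility -13.
Bid 19: wins, pays 19, utility 3 - 19 = -16.
The best choice is 2 with utility -2.

2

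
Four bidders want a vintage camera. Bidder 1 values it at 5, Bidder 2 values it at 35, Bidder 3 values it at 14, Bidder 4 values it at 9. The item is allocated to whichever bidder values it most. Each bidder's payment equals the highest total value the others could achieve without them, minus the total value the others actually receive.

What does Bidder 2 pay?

14

Bidder 2 has the highest value and receives the item.
Without Bidder 2, the item would go to the next-highest value, 14, so the others could achieve 14.
With Bidder 2 present and winning, the others receive nothing, so their total is 0.
Payment = 14 - 0 = 14.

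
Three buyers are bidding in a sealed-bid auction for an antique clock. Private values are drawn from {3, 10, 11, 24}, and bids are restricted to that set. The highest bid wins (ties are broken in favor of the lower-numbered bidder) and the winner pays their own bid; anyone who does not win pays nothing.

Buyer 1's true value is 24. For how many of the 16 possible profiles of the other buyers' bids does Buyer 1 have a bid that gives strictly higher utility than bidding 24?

Others bid (3, 3): truth gives 0; bid 3 gives 21 > 0. Violating.
Others bid (3, 10): truth gives 0; bid 10 gives 14 > 0. Violating.
Others bid (3, 11): truth gives 0; bid 11 gives 13 > 0. Violating.
Others bid (10, 3): truth gives 0; bid 10 gives 14 > 0. Violating.
Others bid (3, 24): truth gives 0; no alternative beats it.
Others bid (10, 24): truth gives 0; no alternative beats it.
(Checking all 16 profiles: 9 have a profitable deviation, 7 do not.)

9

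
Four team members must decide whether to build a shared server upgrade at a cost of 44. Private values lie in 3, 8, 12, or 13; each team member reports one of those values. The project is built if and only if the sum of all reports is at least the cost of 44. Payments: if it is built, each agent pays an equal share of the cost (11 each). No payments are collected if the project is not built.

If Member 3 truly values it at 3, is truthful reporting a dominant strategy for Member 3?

Yes

Check each profile of the others' reports and compare truth against every alternative report.
Others report (12, 12, 12): truth gives 0, best alternative gives -8.
Others report (12, 12, 13): truth gives 0, best alternative gives -8.
Others report (12, 13, 12): truth gives 0, best alternative gives -8.
Others report (12, 13, 13): truth gives 0, best alternative gives -8.
Others report (13, 12, 12): truth gives 0, best alternative gives -8.
Others report (13, 12, 13): truth gives 0, best alternative gives -8.
(Remaining 58 profiles checked similarly; truth is weakly best in each.)
In every case the truthful report is at least as good as any alternative, so it is a dominant strategy.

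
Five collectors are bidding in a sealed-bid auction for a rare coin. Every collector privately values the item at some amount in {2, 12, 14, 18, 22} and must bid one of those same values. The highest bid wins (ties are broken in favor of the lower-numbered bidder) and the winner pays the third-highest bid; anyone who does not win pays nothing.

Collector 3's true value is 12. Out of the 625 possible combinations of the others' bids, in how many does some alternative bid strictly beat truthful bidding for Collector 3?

Others bid (2, 2, 2, 14): truth gives 0; bid 14 gives 10 > 0. Violating.
Others bid (2, 2, 2, 18): truth gives 0; bid 18 gives 10 > 0. Violating.
Others bid (2, 2, 2, 22): truth gives 0; bid 22 gives 10 > 0. Violating.
Others bid (2, 2, 14, 2): truth gives 0; bid 14 gives 10 > 0. Violating.
Others bid (2, 2, 2, 2): truth gives 10; no alternative beats it.
Others bid (2, 2, 2, 12): truth gives 10; no alternative beats it.
(Checking all 625 profiles: 12 have a profitable deviation, 613 do not.)

12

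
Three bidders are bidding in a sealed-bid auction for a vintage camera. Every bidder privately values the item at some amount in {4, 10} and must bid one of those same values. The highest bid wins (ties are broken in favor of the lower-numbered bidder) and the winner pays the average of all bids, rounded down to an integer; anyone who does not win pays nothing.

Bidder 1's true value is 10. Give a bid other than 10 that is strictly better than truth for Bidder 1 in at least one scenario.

Suppose Bidder 2 bids 4 and Bidder 3 bids 4.
Bid 10: wins, pays 6, utility 10 - 6 = 4.
Bid 4: wins, pays 4, utility 10 - 4 = 6.
So bidding 4 beats truth here (6 > 4).

4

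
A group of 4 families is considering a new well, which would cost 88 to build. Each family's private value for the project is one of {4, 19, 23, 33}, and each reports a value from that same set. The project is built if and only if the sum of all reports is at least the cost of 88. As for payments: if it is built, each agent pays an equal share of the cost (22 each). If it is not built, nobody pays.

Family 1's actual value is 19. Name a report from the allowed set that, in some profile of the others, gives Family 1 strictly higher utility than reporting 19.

Suppose Family 2 reports 4, Family 3 reports 33 and Family 4 reports 33.
Report 19: project built, pays 22, utility 19 - 22 = -3.
Report 4: project not built, utility 0.
So reporting 4 beats truth here (0 > -3).

4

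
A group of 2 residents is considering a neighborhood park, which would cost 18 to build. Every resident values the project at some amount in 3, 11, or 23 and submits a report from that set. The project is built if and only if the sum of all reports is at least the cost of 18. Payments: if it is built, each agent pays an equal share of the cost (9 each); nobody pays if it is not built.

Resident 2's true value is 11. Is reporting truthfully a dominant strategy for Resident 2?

Consider the case where Resident 1 reports 3.
Truthful report 11: project not built, utility 0.
Report 23 instead: project built, pays 9, utility 11 - 9 = 2.
Since 2 > 0, reporting 23 is strictly better here, so truthful reporting is not dominant.

No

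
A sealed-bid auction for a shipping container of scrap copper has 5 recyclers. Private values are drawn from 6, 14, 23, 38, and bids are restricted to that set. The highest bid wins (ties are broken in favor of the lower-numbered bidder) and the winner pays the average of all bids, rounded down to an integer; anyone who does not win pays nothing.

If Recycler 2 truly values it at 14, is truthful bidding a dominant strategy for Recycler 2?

Consider the case where Recycler 1 bids 6, Recycler 3 bids 6, Recycler 4 bids 6 and Recycler 5 bids 23.
Truthful bid 14: loses, pays 0, utility 0.
Bid 23 instead: wins, pays 12, utility 14 - 12 = 2.
Since 2 > 0, bidding 23 is strictly better here, so truthful bidding is not dominant.

No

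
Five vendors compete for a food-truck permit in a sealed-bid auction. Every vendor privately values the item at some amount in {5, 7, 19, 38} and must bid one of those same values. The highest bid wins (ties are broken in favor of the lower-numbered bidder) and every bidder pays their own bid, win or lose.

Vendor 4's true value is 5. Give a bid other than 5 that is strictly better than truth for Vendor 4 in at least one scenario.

Suppose Vendor 1 bids 5, Vendor 2 bids 5, Vendor 3 bids 5 and Vendor 5 bids 5.
Bid 5: loses but pays 5, utility -5.
Bid 7: wins, pays 7, utility 5 - 7 = -2.
So bidding 7 beats truth here (-2 > -5).

7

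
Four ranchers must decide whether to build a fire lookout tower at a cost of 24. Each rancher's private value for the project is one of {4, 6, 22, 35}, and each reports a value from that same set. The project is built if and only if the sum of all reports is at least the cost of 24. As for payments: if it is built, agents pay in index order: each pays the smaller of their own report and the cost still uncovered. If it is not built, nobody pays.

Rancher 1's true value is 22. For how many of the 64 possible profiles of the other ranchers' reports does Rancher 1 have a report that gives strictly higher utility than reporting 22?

57

Others report (4, 4, 22): truth gives 0; report 4 gives 18 > 0. Violating.
Others report (4, 4, 35): truth gives 0; report 4 gives 18 > 0. Violating.
Others report (4, 6, 22): truth gives 0; report 4 gives 18 > 0. Violating.
Others report (4, 6, 35): truth gives 0; report 4 gives 18 > 0. Violating.
Others report (4, 4, 4): truth gives 0; no alternative beats it.
Others report (4, 4, 6): truth gives 0; no alternative beats it.
(Checking all 64 profiles: 57 have a profitable deviation, 7 do not.)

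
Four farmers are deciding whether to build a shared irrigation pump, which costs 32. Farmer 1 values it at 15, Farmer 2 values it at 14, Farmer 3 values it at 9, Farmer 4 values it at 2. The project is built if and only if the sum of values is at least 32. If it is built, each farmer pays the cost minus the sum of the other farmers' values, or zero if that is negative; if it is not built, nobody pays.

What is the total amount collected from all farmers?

14

Total value 40 ≥ cost 32, so it is built.
Farmer 1: others sum to 25; max(0, 32 - 25) = 7.
Farmer 2: others sum to 26; max(0, 32 - 26) = 6.
Farmer 3: others sum to 31; max(0, 32 - 31) = 1.
Farmer 4: others sum to 38; max(0, 32 - 38) = 0.
Total collected = 7 + 6 + 1 + 0 = 14.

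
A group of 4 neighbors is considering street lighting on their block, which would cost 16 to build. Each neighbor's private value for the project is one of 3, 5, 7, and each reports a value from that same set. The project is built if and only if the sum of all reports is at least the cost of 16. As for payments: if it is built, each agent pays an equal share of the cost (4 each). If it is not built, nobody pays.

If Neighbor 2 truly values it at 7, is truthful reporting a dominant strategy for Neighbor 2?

Yes

Check each profile of the others' reports and compare truth against every alternative report.
Others report (3, 3, 3): truth gives 3, best alternative gives 0.
Others report (3, 3, 5): truth gives 3, best alternative gives 3.
Others report (3, 3, 7): truth gives 3, best alternative gives 3.
Others report (3, 5, 3): truth gives 3, best alternative gives 3.
Others report (3, 5, 5): truth gives 3, best alternative gives 3.
Others report (3, 5, 7): truth gives 3, best alternative gives 3.
(Remaining 21 profiles checked similarly; truth is weakly best in each.)
In every case the truthful report is at least as good as any alternative, so it is a dominant strategy.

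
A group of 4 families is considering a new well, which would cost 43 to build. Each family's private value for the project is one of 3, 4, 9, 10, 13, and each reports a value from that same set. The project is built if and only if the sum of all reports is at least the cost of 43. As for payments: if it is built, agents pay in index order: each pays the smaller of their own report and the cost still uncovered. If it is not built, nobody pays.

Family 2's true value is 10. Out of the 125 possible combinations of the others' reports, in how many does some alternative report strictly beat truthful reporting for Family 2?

Others report (9, 13, 13): truth gives 0; report 9 gives 1 > 0. Violating.
Others report (10, 13, 13): truth gives 0; report 9 gives 1 > 0. Violating.
Others report (13, 9, 13): truth gives 0; report 9 gives 1 > 0. Violating.
Others report (13, 10, 13): truth gives 0; report 9 gives 1 > 0. Violating.
Others report (3, 3, 3): truth gives 0; no alternative beats it.
Others report (3, 3, 4): truth gives 0; no alternative beats it.
(Checking all 125 profiles: 7 have a profitable deviation, 118 do not.)

7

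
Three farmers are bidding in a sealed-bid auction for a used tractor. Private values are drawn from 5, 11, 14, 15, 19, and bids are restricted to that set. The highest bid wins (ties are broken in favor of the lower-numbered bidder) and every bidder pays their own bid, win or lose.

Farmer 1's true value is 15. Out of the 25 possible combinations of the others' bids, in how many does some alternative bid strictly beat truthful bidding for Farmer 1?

Others bid (5, 5): truth gives 0; bid 5 gives 10 > 0. Violating.
Others bid (5, 11): truth gives 0; bid 11 gives 4 > 0. Violating.
Others bid (5, 14): truth gives 0; bid 14 gives 1 > 0. Violating.
Others bid (5, 19): truth gives -15; bid 19 gives -4 > -15. Violating.
Others bid (5, 15): truth gives 0; no alternative beats it.
Others bid (11, 15): truth gives 0; no alternative beats it.
(Checking all 25 profiles: 18 have a profitable deviation, 7 do not.)

18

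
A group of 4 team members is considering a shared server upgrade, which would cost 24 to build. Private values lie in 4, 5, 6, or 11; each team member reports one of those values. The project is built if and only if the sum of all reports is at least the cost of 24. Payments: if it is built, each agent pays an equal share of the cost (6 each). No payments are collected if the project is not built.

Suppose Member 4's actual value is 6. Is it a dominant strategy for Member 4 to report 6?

Check each profile of the others' reports and compare truth against every alternative report.
Others report (4, 4, 4): truth gives 0, best alternative gives 0.
Others report (4, 4, 5): truth gives 0, best alternative gives 0.
Others report (4, 4, 6): truth gives 0, best alternative gives 0.
Others report (4, 4, 11): truth gives 0, best alternative gives 0.
Others report (4, 5, 4): truth gives 0, best alternative gives 0.
Others report (4, 5, 5): truth gives 0, best alternative gives 0.
(Remaining 58 profiles checked similarly; truth is weakly best in each.)
In every case the truthful report is at least as good as any alternative, so it is a dominant strategy.

Yes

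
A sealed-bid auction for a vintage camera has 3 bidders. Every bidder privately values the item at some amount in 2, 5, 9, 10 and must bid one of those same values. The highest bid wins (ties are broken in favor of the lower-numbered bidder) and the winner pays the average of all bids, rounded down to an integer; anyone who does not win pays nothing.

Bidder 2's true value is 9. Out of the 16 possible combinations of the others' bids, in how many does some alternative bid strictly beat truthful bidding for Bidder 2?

6

Others bid (2, 2): truth gives 5; bid 5 gives 6 > 5. Violating.
Others bid (2, 5): truth gives 4; bid 5 gives 5 > 4. Violating.
Others bid (2, 10): truth gives 0; bid 10 gives 2 > 0. Violating.
Others bid (5, 10): truth gives 0; bid 10 gives 1 > 0. Violating.
Others bid (2, 9): truth gives 3; no alternative beats it.
Others bid (5, 2): truth gives 4; no alternative beats it.
(Checking all 16 profiles: 6 have a profitable deviation, 10 do not.)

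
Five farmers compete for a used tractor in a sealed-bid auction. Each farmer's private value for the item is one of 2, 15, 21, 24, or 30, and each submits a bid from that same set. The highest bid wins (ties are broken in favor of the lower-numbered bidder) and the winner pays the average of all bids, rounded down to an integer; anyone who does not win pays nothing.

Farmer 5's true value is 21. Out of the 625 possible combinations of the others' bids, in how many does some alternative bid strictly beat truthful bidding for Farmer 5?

179

Others bid (2, 2, 2, 2): truth gives 16; bid 15 gives 17 > 16. Violating.
Others bid (2, 2, 2, 21): truth gives 0; bid 24 gives 11 > 0. Violating.
Others bid (2, 2, 2, 24): truth gives 0; bid 30 gives 9 > 0. Violating.
Others bid (2, 2, 15, 21): truth gives 0; bid 24 gives 9 > 0. Violating.
Others bid (2, 2, 2, 15): truth gives 13; no alternative beats it.
Others bid (2, 2, 2, 30): truth gives 0; no alternative beats it.
(Checking all 625 profiles: 179 have a profitable deviation, 446 do not.)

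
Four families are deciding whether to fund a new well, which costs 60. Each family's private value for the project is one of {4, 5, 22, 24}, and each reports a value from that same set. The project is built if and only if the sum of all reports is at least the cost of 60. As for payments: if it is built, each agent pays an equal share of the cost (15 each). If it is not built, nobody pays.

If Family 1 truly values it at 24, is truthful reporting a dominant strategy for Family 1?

Yes

Check each profile of the others' reports and compare truth against every alternative report.
Others report (4, 22, 22): truth gives 9, best alternative gives 9.
Others report (4, 22, 24): truth gives 9, best alternative gives 9.
Others report (4, 24, 22): truth gives 9, best alternative gives 9.
Others report (4, 24, 24): truth gives 9, best alternative gives 9.
Others report (5, 22, 22): truth gives 9, best alternative gives 9.
Others report (5, 22, 24): truth gives 9, best alternative gives 9.
(Remaining 58 profiles checked similarly; truth is weakly best in each.)
In every case the truthful report is at least as good as any alternative, so it is a dominant strategy.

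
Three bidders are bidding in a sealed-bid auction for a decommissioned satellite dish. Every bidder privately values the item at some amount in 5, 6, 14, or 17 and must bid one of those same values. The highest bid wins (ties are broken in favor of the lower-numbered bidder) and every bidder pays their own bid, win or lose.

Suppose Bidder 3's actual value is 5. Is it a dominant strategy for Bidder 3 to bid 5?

Consider the case where Bidder 1 bids 5 and Bidder 2 bids 5.
Truthful bid 5: loses but pays 5, utility -5.
Bid 6 instead: wins, pays 6, utility 5 - 6 = -1.
Since -1 > -5, bidding 6 is strictly better here, so truthful bidding is not dominant.

No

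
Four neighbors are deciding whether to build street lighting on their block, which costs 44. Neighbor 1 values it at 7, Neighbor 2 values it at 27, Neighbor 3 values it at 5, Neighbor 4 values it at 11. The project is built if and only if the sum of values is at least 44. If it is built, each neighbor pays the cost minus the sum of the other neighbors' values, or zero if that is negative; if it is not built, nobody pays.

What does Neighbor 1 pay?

1

Total value 50 ≥ cost 44, so the project is built.
The other neighbors' values sum to 43.
Cost minus that sum is 44 - 43 = 1.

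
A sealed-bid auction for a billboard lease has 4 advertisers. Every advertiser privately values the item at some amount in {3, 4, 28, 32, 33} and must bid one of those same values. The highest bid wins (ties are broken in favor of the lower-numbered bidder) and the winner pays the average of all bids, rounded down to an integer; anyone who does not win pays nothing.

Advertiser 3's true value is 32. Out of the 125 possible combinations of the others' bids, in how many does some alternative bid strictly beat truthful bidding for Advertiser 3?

54

Others bid (3, 3, 3): truth gives 22; bid 4 gives 29 > 22. Violating.
Others bid (3, 3, 4): truth gives 22; bid 4 gives 29 > 22. Violating.
Others bid (3, 3, 28): truth gives 16; bid 28 gives 17 > 16. Violating.
Others bid (3, 3, 33): truth gives 0; bid 33 gives 14 > 0. Violating.
Others bid (3, 3, 32): truth gives 15; no alternative beats it.
Others bid (3, 4, 32): truth gives 15; no alternative beats it.
(Checking all 125 profiles: 54 have a profitable deviation, 71 do not.)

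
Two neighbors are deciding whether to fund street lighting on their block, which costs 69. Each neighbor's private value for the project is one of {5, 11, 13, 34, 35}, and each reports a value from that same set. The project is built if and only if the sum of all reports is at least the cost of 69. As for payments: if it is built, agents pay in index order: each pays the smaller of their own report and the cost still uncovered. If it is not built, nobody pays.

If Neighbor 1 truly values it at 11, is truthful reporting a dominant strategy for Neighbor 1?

Yes

Check each profile of the others' reports and compare truth against every alternative report.
Others report (5): truth gives 0, best alternative gives 0.
Others report (11): truth gives 0, best alternative gives 0.
Others report (13): truth gives 0, best alternative gives 0.
Others report (34): truth gives 0, best alternative gives 0.
Others report (35): truth gives 0, best alternative gives 0.
In every case the truthful report is at least as good as any alternative, so it is a dominant strategy.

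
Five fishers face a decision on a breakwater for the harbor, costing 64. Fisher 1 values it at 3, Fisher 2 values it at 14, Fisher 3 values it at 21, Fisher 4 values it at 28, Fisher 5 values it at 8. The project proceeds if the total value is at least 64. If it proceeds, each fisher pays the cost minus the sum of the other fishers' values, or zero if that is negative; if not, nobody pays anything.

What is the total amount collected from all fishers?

Total value 74 ≥ cost 64, so it is built.
Fisher 1: others sum to 71; max(0, 64 - 71) = 0.
Fisher 2: others sum to 60; max(0, 64 - 60) = 4.
Fisher 3: others sum to 53; max(0, 64 - 53) = 11.
Fisher 4: others sum to 46; max(0, 64 - 46) = 18.
Fisher 5: others sum to 66; max(0, 64 - 66) = 0.
Total collected = 0 + 4 + 11 + 18 + 0 = 33.

33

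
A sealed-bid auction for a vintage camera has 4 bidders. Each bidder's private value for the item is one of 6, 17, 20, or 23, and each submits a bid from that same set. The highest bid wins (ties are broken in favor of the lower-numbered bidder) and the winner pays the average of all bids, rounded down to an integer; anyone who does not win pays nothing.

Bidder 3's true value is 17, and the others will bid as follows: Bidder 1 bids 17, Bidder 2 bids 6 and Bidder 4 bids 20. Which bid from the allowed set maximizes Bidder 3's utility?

20

Bid 6: loses, pays 0, utility 0.
Bid 17: loses, pays 0, utility 0.
Bid 20: wins, pays 15, utility 17 - 15 = 2.
Bid 23: wins, pays 16, utility 17 - 16 = 1.
The best choice is 20 with utility 2.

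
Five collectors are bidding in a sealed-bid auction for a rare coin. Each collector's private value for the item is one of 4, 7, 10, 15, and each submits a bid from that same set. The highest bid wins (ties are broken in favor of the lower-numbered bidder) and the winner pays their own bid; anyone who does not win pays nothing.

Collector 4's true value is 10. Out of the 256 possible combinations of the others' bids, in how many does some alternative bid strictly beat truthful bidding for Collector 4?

2

Others bid (4, 4, 4, 4): truth gives 0; bid 7 gives 3 > 0. Violating.
Others bid (4, 4, 4, 7): truth gives 0; bid 7 gives 3 > 0. Violating.
Others bid (4, 4, 4, 10): truth gives 0; no alternative beats it.
Others bid (4, 4, 4, 15): truth gives 0; no alternative beats it.
(Checking all 256 profiles: 2 have a profitable deviation, 254 do not.)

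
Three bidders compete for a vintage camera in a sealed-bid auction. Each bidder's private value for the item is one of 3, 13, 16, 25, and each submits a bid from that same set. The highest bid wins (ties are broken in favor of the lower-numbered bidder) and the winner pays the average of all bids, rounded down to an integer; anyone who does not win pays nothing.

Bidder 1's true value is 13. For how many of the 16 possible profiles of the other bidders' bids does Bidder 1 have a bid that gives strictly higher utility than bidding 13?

3

Others bid (3, 3): truth gives 7; bid 3 gives 10 > 7. Violating.
Others bid (3, 16): truth gives 0; bid 16 gives 2 > 0. Violating.
Others bid (16, 3): truth gives 0; bid 16 gives 2 > 0. Violating.
Others bid (3, 13): truth gives 4; no alternative beats it.
Others bid (3, 25): truth gives 0; no alternative beats it.
(Checking all 16 profiles: 3 have a profitable deviation, 13 do not.)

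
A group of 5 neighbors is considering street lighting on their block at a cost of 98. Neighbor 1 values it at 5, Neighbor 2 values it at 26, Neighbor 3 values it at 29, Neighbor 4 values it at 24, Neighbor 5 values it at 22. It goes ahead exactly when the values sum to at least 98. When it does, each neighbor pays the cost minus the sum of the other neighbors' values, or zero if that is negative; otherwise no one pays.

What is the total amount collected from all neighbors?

Total value 106 ≥ cost 98, so it is built.
Neighbor 1: others sum to 101; max(0, 98 - 101) = 0.
Neighbor 2: others sum to 80; max(0, 98 - 80) = 18.
Neighbor 3: others sum to 77; max(0, 98 - 77) = 21.
Neighbor 4: others sum to 82; max(0, 98 - 82) = 16.
Neighbor 5: others sum to 84; max(0, 98 - 84) = 14.
Total collected = 0 + 18 + 21 + 16 + 14 = 69.

69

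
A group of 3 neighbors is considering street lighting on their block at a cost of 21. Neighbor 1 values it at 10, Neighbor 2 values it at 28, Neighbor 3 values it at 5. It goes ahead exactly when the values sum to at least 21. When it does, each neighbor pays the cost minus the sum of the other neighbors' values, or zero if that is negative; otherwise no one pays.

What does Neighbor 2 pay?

Total value 43 ≥ cost 21, so the project is built.
The other neighbors' values sum to 15.
Cost minus that sum is 21 - 15 = 6.

6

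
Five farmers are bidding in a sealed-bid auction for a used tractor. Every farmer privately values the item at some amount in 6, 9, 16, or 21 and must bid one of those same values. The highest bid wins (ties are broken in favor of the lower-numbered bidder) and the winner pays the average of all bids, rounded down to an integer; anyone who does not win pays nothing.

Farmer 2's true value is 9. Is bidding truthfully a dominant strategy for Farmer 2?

No

Consider the case where Farmer 1 bids 9, Farmer 3 bids 6, Farmer 4 bids 6 and Farmer 5 bids 6.
Truthful bid 9: loses, pays 0, utility 0.
Bid 16 instead: wins, pays 8, utility 9 - 8 = 1.
Since 1 > 0, bidding 16 is strictly better here, so truthful bidding is not dominant.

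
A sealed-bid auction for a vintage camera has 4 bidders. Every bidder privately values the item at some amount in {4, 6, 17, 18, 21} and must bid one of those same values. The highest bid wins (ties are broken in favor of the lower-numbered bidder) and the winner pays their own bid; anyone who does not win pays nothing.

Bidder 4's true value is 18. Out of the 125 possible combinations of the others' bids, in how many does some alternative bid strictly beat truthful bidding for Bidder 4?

8

Others bid (4, 4, 4): truth gives 0; bid 6 gives 12 > 0. Violating.
Others bid (4, 4, 6): truth gives 0; bid 17 gives 1 > 0. Violating.
Others bid (4, 6, 4): truth gives 0; bid 17 gives 1 > 0. Violating.
Others bid (4, 6, 6): truth gives 0; bid 17 gives 1 > 0. Violating.
Others bid (4, 4, 17): truth gives 0; no alternative beats it.
Others bid (4, 4, 18): truth gives 0; no alternative beats it.
(Checking all 125 profiles: 8 have a profitable deviation, 117 do not.)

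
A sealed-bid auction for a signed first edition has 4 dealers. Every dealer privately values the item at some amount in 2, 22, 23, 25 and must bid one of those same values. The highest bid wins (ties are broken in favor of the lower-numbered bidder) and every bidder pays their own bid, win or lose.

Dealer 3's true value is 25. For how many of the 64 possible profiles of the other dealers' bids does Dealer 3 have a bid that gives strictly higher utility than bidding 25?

40

Others bid (2, 2, 2): truth gives 0; bid 22 gives 3 > 0. Violating.
Others bid (2, 2, 22): truth gives 0; bid 22 gives 3 > 0. Violating.
Others bid (2, 2, 23): truth gives 0; bid 23 gives 2 > 0. Violating.
Others bid (2, 22, 2): truth gives 0; bid 23 gives 2 > 0. Violating.
Others bid (2, 2, 25): truth gives 0; no alternative beats it.
Others bid (2, 22, 25): truth gives 0; no alternative beats it.
(Checking all 64 profiles: 40 have a profitable deviation, 24 do not.)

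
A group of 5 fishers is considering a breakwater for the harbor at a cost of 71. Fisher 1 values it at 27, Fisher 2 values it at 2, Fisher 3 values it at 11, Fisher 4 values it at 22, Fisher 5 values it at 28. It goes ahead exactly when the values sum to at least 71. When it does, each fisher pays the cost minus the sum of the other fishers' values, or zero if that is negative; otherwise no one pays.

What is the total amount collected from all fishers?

20

Total value 90 ≥ cost 71, so it is built.
Fisher 1: others sum to 63; max(0, 71 - 63) = 8.
Fisher 2: others sum to 88; max(0, 71 - 88) = 0.
Fisher 3: others sum to 79; max(0, 71 - 79) = 0.
Fisher 4: others sum to 68; max(0, 71 - 68) = 3.
Fisher 5: others sum to 62; max(0, 71 - 62) = 9.
Total collected = 8 + 0 + 0 + 3 + 9 = 20.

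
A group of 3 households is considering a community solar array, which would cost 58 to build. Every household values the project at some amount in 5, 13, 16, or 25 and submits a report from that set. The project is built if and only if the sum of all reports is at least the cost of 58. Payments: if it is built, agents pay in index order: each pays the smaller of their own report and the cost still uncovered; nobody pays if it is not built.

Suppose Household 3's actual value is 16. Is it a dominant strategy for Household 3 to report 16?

Check each profile of the others' reports and compare truth against every alternative report.
Others report (25, 25): truth gives 8, best alternative gives 8.
Others report (5, 5): truth gives 0, best alternative gives 0.
Others report (5, 13): truth gives 0, best alternative gives 0.
Others report (5, 16): truth gives 0, best alternative gives 0.
Others report (5, 25): truth gives 0, best alternative gives 0.
Others report (13, 5): truth gives 0, best alternative gives 0.
(Remaining 10 profiles checked similarly; truth is weakly best in each.)
In every case the truthful report is at least as good as any alternative, so it is a dominant strategy.

Yes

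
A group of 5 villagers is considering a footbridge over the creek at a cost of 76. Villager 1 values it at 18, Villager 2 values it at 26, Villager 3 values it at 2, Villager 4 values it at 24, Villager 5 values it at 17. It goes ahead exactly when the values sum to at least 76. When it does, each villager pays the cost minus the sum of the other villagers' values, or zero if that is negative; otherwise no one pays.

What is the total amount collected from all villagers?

41

Total value 87 ≥ cost 76, so it is built.
Villager 1: others sum to 69; max(0, 76 - 69) = 7.
Villager 2: others sum to 61; max(0, 76 - 61) = 15.
Villager 3: others sum to 85; max(0, 76 - 85) = 0.
Villager 4: others sum to 63; max(0, 76 - 63) = 13.
Villager 5: others sum to 70; max(0, 76 - 70) = 6.
Total collected = 7 + 15 + 0 + 13 + 6 = 41.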